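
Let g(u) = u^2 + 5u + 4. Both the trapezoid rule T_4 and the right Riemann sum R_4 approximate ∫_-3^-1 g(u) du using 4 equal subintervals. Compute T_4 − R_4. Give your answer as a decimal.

-0.5

T_4 = -3.25.
R_4 = -2.75.
T_4 − R_4 = -0.5.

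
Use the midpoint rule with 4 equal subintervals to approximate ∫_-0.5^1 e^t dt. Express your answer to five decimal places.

Δt = (1 − (-0.5))/4 = 0.375.
Midpoints: -0.3125, 0.0625, 0.4375, 0.8125.
f(-0.3125) ≈ 0.73162, f(0.0625) ≈ 1.06449, f(0.4375) ≈ 1.54883, f(0.8125) ≈ 2.25353.
Sum = Δt · [f(-0.3125) + f(0.0625) + f(0.4375) + f(0.8125)].
Sum ≈ 2.09943.

2.09943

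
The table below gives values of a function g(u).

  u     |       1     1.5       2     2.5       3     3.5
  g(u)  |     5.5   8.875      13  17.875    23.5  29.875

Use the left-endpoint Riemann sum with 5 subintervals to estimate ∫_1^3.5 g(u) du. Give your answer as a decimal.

Δu = 0.5.
Sum = 0.5·[5.5 + 8.875 + 13 + 17.875 + 23.5] = 34.375.

34.375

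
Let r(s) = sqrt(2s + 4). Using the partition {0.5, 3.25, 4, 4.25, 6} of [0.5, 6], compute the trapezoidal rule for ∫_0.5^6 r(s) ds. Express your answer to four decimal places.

17.5128

Subinterval widths: 2.75, 0.75, 0.25, 1.75.
r(0.5) ≈ 2.2361, r(3.25) ≈ 3.2404, r(4) ≈ 3.4641, r(4.25) ≈ 3.5355, r(6) ≈ 4.0000.
On each subinterval the trapezoid contributes (Δs_i/2)·[r(s_{i-1}) + r(s_i)].
Sum ≈ 17.5128.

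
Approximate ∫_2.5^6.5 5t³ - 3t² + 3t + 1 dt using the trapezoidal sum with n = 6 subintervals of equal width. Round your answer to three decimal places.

2000.611

Δt = (6.5 − 2.5)/6 = 2/3.
f(2.5) = 67.875, f(19/6) = 30065/216, f(23/6) = 54013/216, f(4.5) = 409.375, f(31/6) = 135221/216, f(35/6) = 196321/216, f(6.5) = 1266.875.
T_6 = (Δt/2)·[f(t_0) + 2f(t_1) + ... + 2f(t_{5}) + f(t_6)].
Sum ≈ 2000.611.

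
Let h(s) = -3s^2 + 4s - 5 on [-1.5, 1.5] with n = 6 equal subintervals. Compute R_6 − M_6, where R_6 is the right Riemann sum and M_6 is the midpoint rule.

R_6 = -19.125.
M_6 = -21.5625.
R_6 − M_6 = 2.4375.

2.4375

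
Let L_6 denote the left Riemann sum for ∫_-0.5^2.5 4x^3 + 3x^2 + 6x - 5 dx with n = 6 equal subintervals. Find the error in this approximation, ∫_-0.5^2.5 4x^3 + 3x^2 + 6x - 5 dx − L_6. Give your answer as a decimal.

22.875

Exact integral: ∫_-0.5^2.5 f(x) dx = 57.75.
L_6 = 34.875.
Error = 57.75 − 34.875 = 22.875.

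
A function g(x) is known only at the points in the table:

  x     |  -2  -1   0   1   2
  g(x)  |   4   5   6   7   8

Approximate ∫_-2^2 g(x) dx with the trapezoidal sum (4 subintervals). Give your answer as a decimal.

24

Δx = 1.
T_4 = (1/2)·[4 + 2·5 + 2·6 + 2·7 + 8] = 24.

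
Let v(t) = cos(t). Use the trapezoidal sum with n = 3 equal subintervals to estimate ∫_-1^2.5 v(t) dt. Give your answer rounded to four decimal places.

Δt = (2.5 − (-1))/3 = 7/6.
v(-1) ≈ 0.5403, v(1/6) ≈ 0.9861, v(4/3) ≈ 0.2352, v(2.5) ≈ -0.8011.
T_3 = (Δt/2)·[v(t_0) + 2v(t_1) + 2v(t_2) + v(t_3)].
Sum ≈ 1.2728.

1.2728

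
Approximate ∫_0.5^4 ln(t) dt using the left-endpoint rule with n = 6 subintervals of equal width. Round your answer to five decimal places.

Δt = (4 − 0.5)/6 = 7/12.
Left endpoints: 0.5, 13/12, 5/3, 2.25, 17/6, 41/12.
f(0.5) ≈ -0.69315, f(13/12) ≈ 0.08004, f(5/3) ≈ 0.51083, f(2.25) ≈ 0.81093, f(17/6) ≈ 1.04145, f(41/12) ≈ 1.22867.
Sum = Δt · [f(0.5) + f(13/12) + f(5/3) + ...].
Sum ≈ 1.73762.

1.73762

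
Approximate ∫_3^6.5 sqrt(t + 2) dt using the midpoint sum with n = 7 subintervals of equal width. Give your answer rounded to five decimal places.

9.06801

Δt = (6.5 − 3)/7 = 0.5.
Midpoints: 3.25, 3.75, 4.25, 4.75, 5.25, 5.75, 6.25.
f(3.25) ≈ 2.29129, f(3.75) ≈ 2.39792, f(4.25) ≈ 2.50000, f(4.75) ≈ 2.59808, f(5.25) ≈ 2.69258, f(5.75) ≈ 2.78388, f(6.25) ≈ 2.87228.
Sum = Δt · [f(3.25) + f(3.75) + f(4.25) + ...].
Sum ≈ 9.06801.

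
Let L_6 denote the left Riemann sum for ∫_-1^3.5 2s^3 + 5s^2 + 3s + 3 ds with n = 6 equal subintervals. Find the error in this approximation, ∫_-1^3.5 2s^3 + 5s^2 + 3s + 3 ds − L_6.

Exact integral: ∫_-1^3.5 f(s) ds = 178.03125.
L_6 = 124.2421875.
Error = 178.03125 − 124.2421875 = 53.7890625.

53.7890625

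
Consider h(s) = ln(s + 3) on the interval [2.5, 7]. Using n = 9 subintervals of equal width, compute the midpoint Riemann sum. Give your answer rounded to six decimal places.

Δs = (7 − 2.5)/9 = 0.5.
Midpoints: 2.75, 3.25, 3.75, 4.25, 4.75, 5.25, 5.75, 6.25, 6.75.
h(2.75) ≈ 1.749200, h(3.25) ≈ 1.832581, h(3.75) ≈ 1.909543, h(4.25) ≈ 1.981001, h(4.75) ≈ 2.047693, h(5.25) ≈ 2.110213, h(5.75) ≈ 2.169054, h(6.25) ≈ 2.224624, h(6.75) ≈ 2.277267.
Sum = Δs · [h(2.75) + h(3.25) + h(3.75) + ...].
Sum ≈ 9.150588.

9.150588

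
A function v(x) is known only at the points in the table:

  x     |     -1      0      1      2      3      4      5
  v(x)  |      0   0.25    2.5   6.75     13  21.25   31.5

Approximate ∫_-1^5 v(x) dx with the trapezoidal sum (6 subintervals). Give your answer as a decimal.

Δx = 1.
T_6 = (1/2)·[0 + 2·0.25 + 2·2.5 + 2·6.75 + 2·13 + 2·21.25 + 31.5] = 59.5.

59.5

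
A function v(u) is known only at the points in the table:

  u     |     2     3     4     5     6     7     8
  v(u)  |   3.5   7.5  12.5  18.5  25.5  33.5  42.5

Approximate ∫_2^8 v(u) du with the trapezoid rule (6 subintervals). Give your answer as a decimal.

120.5

Δu = 1.
T_6 = (1/2)·[3.5 + 2·7.5 + 2·12.5 + 2·18.5 + 2·25.5 + 2·33.5 + 42.5] = 120.5.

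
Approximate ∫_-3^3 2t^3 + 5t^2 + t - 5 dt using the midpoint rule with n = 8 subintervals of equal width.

58.59375

Δt = (3 − (-3))/8 = 0.75.
Midpoints: -2.625, -1.875, -1.125, -0.375, 0.375, 1.125, 1.875, 2.625.
f(-2.625) = -9.34765625, f(-1.875) = -2.48046875, f(-1.125) = -2.64453125, f(-0.375) = -4.77734375, f(0.375) = -3.81640625, f(1.125) = 5.30078125, f(1.875) = 27.63671875, f(2.625) = 68.25390625.
Sum = Δt · [f(-2.625) + f(-1.875) + f(-1.125) + ...].
Sum = 58.59375.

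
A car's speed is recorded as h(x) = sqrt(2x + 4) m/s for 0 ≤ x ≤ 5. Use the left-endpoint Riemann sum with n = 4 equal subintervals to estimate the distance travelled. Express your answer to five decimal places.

13.67584

Δx = (5 − 0)/4 = 1.25.
Left endpoints: 0, 1.25, 2.5, 3.75.
h(0) ≈ 2.00000, h(1.25) ≈ 2.54951, h(2.5) ≈ 3.00000, h(3.75) ≈ 3.39116.
Sum = Δx · [h(0) + h(1.25) + h(2.5) + h(3.75)].
Sum ≈ 13.67584.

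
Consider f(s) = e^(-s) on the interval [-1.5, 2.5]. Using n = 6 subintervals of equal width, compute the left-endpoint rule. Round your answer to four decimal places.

6.0279

Δs = (2.5 − (-1.5))/6 = 2/3.
Left endpoints: -1.5, -5/6, -1/6, 0.5, 7/6, 11/6.
f(-1.5) ≈ 4.4817, f(-5/6) ≈ 2.3010, f(-1/6) ≈ 1.1814, f(0.5) ≈ 0.6065, f(7/6) ≈ 0.3114, f(11/6) ≈ 0.1599.
Sum = Δs · [f(-1.5) + f(-5/6) + f(-1/6) + ...].
Sum ≈ 6.0279.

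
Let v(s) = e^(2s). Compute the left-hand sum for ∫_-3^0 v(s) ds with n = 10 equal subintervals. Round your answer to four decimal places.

0.3640

Δs = (0 − (-3))/10 = 0.3.
Left endpoints: -3, -2.7, -2.4, -2.1, -1.8, -1.5, -1.2, -0.9, -0.6, -0.3.
v(-3) ≈ 0.0025, v(-2.7) ≈ 0.0045, v(-2.4) ≈ 0.0082, v(-2.1) ≈ 0.0150, v(-1.8) ≈ 0.0273, v(-1.5) ≈ 0.0498, v(-1.2) ≈ 0.0907, v(-0.9) ≈ 0.1653, v(-0.6) ≈ 0.3012, v(-0.3) ≈ 0.5488.
Sum = Δs · [v(-3) + v(-2.7) + v(-2.4) + ...].
Sum ≈ 0.3640.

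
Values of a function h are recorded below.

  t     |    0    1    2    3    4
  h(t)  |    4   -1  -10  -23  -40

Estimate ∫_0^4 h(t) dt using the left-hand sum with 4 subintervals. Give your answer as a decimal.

Δt = 1.
Sum = 1·[4 + (-1) + (-10) + (-23)] = -30.

-30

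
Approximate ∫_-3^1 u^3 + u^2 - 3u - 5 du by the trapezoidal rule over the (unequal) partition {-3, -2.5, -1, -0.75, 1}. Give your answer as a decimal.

Subinterval widths: 0.5, 1.5, 0.25, 1.75.
f(-3) = -14, f(-2.5) = -6.875, f(-1) = -2, f(-0.75) = -2.609375, f(1) = -6.
On each subinterval the trapezoid contributes (Δu_i/2)·[f(u_{i-1}) + f(u_i)].
Sum = -19.984375.

-19.984375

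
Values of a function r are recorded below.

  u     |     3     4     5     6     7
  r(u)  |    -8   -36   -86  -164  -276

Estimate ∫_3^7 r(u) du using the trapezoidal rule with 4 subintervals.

Δu = 1.
T_4 = (1/2)·[(-8) + 2·(-36) + 2·(-86) + 2·(-164) + (-276)] = -428.

-428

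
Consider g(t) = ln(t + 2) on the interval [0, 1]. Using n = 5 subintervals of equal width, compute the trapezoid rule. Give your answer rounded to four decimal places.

Δt = (1 − 0)/5 = 0.2.
g(0) ≈ 0.6931, g(0.2) ≈ 0.7885, g(0.4) ≈ 0.8755, g(0.6) ≈ 0.9555, g(0.8) ≈ 1.0296, g(1) ≈ 1.0986.
T_5 = (Δt/2)·[g(t_0) + 2g(t_1) + ... + 2g(t_{4}) + g(t_5)].
Sum ≈ 0.9090.

0.9090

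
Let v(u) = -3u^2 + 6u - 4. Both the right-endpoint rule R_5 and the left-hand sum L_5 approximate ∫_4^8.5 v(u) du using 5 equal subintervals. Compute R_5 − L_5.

-127.575

R_5 = -464.985.
L_5 = -337.41.
R_5 − L_5 = -127.575.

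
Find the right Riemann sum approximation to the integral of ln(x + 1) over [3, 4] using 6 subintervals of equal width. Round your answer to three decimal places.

Δx = (4 − 3)/6 = 1/6.
Right endpoints: 19/6, 10/3, 3.5, 11/3, 23/6, 4.
f(19/6) ≈ 1.427, f(10/3) ≈ 1.466, f(3.5) ≈ 1.504, f(11/3) ≈ 1.540, f(23/6) ≈ 1.576, f(4) ≈ 1.609.
Sum = Δx · [f(19/6) + f(10/3) + f(3.5) + ...].
Sum ≈ 1.520.

1.520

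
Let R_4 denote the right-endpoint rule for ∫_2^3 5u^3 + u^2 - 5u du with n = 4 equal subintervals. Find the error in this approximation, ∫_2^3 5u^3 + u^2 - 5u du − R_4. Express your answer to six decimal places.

Exact integral: ∫_2^3 f(u) du ≈ 75.08333333.
R_4 = 87.359375.
Error ≈ 75.08333333 − 87.359375 ≈ -12.276042.

-12.276042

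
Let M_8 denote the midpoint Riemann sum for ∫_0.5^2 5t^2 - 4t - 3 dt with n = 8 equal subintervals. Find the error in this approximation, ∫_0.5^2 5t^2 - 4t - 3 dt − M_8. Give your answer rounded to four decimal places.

Exact integral: ∫_0.5^2 f(t) dt = 1.125.
M_8 ≈ 1.103027.
Error ≈ 1.125 − 1.103027 ≈ 0.0220.

0.0220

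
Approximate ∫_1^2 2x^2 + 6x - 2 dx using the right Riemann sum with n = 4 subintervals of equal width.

Δx = (2 − 1)/4 = 0.25.
Right endpoints: 1.25, 1.5, 1.75, 2.
f(1.25) = 8.625, f(1.5) = 11.5, f(1.75) = 14.625, f(2) = 18.
Sum = Δx · [f(1.25) + f(1.5) + f(1.75) + f(2)].
Sum = 13.1875.

13.1875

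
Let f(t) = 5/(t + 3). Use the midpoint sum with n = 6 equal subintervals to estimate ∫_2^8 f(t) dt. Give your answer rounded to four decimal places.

3.9357

Δt = (8 − 2)/6 = 1.
Midpoints: 2.5, 3.5, 4.5, 5.5, 6.5, 7.5.
f(2.5) = 10/11, f(3.5) = 10/13, f(4.5) = 2/3, f(5.5) = 10/17, f(6.5) = 10/19, f(7.5) = 10/21.
Sum = Δt · [f(2.5) + f(3.5) + f(4.5) + ...].
Sum ≈ 3.9357.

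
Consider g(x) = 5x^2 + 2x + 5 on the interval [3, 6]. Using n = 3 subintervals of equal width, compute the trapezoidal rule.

359.5

Δx = (6 − 3)/3 = 1.
g(3) = 56, g(4) = 93, g(5) = 140, g(6) = 197.
T_3 = (Δx/2)·[g(x_0) + 2g(x_1) + 2g(x_2) + g(x_3)].
Sum = 359.5.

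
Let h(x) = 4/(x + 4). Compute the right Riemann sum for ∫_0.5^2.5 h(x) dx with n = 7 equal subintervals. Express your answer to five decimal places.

1.43253

Δx = (2.5 − 0.5)/7 = 2/7.
Right endpoints: 11/14, 15/14, 19/14, 23/14, 27/14, 31/14, 2.5.
h(11/14) = 56/67, h(15/14) = 56/71, h(19/14) = 56/75, h(23/14) = 56/79, h(27/14) = 56/83, h(31/14) = 56/87, h(2.5) = 8/13.
Sum = Δx · [h(11/14) + h(15/14) + h(19/14) + ...].
Sum ≈ 1.43253.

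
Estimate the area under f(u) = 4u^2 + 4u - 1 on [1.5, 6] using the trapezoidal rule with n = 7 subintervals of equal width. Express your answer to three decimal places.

Δu = (6 − 1.5)/7 = 9/14.
f(1.5) = 14, f(15/7) = 1271/49, f(39/14) = 2018/49, f(24/7) = 2927/49, f(57/14) = 3998/49, f(33/7) = 5231/49, f(75/14) = 6626/49, f(6) = 167.
T_7 = (Δu/2)·[f(u_0) + 2f(u_1) + ... + 2f(u_{6}) + f(u_7)].
Sum ≈ 347.740.

347.740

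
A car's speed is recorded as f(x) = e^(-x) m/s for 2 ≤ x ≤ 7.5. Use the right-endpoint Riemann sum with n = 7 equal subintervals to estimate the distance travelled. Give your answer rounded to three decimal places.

0.089

Δx = (7.5 − 2)/7 = 11/14.
Right endpoints: 39/14, 25/7, 61/14, 36/7, 83/14, 47/7, 7.5.
f(39/14) ≈ 0.062, f(25/7) ≈ 0.028, f(61/14) ≈ 0.013, f(36/7) ≈ 0.006, f(83/14) ≈ 0.003, f(47/7) ≈ 0.001, f(7.5) ≈ 0.001.
Sum = Δx · [f(39/14) + f(25/7) + f(61/14) + ...].
Sum ≈ 0.089.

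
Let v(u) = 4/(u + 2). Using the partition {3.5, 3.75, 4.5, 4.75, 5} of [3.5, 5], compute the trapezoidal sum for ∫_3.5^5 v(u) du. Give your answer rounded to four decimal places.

Subinterval widths: 0.25, 0.75, 0.25, 0.25.
v(3.5) = 8/11, v(3.75) = 16/23, v(4.5) = 8/13, v(4.75) = 16/27, v(5) = 4/7.
On each subinterval the trapezoid contributes (Δu_i/2)·[v(u_{i-1}) + v(u_i)].
Sum ≈ 0.9660.

0.9660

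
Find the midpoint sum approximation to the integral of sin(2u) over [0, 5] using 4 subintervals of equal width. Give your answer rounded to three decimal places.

1.211

Δu = (5 − 0)/4 = 1.25.
Midpoints: 0.625, 1.875, 3.125, 4.375.
f(0.625) ≈ 0.949, f(1.875) ≈ -0.572, f(3.125) ≈ -0.033, f(4.375) ≈ 0.625.
Sum = Δu · [f(0.625) + f(1.875) + f(3.125) + f(4.375)].
Sum ≈ 1.211.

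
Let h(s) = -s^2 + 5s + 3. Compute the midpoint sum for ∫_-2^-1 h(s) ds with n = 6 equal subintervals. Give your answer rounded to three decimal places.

-6.831

Δs = (-1 − (-2))/6 = 1/6.
Midpoints: -23/12, -1.75, -19/12, -17/12, -1.25, -13/12.
h(-23/12) = -1477/144, h(-1.75) = -8.8125, h(-19/12) = -1069/144, h(-17/12) = -877/144, h(-1.25) = -4.8125, h(-13/12) = -517/144.
Sum = Δs · [h(-23/12) + h(-1.75) + h(-19/12) + ...].
Sum ≈ -6.831.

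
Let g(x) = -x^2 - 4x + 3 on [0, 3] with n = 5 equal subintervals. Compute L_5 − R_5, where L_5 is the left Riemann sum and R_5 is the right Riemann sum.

12.6

L_5 = -11.88.
R_5 = -24.48.
L_5 − R_5 = 12.6.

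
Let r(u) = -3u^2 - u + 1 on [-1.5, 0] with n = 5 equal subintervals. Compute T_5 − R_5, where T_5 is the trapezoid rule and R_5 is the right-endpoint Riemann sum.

-0.7875

T_5 = -0.8175.
R_5 = -0.03.
T_5 − R_5 = -0.7875.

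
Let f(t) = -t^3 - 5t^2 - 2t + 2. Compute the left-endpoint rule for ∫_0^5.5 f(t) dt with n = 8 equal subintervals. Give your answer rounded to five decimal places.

Δt = (5.5 − 0)/8 = 0.6875.
Left endpoints: 0, 0.6875, 1.375, 2.0625, 2.75, 3.4375, 4.125, 4.8125.
f(0) = 2, f(0.6875) = -8451/4096, f(1.375) = -6555/512, f(2.0625) = -131761/4096, f(2.75) = -62.109375, f(3.4375) = -428343/4096, f(4.125) = -82697/512, f(4.8125) = -962085/4096.
Sum = Δt · [f(0) + f(0.6875) + f(1.375) + ...].
Sum ≈ -418.08325.

-418.08325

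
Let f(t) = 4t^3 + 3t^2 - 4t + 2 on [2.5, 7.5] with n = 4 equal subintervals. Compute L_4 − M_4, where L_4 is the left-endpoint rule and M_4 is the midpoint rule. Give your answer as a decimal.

L_4 = 2426.40625.
M_4 = 3400.234375.
L_4 − M_4 = -973.828125.

-973.828125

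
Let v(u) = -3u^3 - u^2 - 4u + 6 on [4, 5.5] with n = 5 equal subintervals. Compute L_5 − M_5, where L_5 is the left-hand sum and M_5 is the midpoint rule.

47.6296875

L_5 = -499.8.
M_5 = -547.4296875.
L_5 − M_5 = 47.6296875.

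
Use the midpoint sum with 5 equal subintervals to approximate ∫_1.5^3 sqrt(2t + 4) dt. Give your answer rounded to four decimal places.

4.3677

Δt = (3 − 1.5)/5 = 0.3.
Midpoints: 1.65, 1.95, 2.25, 2.55, 2.85.
f(1.65) ≈ 2.7019, f(1.95) ≈ 2.8107, f(2.25) ≈ 2.9155, f(2.55) ≈ 3.0166, f(2.85) ≈ 3.1145.
Sum = Δt · [f(1.65) + f(1.95) + f(2.25) + f(2.55) + f(2.85)].
Sum ≈ 4.3677.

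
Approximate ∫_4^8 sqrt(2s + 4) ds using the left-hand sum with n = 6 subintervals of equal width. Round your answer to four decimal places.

15.6194

Δs = (8 − 4)/6 = 2/3.
Left endpoints: 4, 14/3, 16/3, 6, 20/3, 22/3.
f(4) ≈ 3.4641, f(14/3) ≈ 3.6515, f(16/3) ≈ 3.8297, f(6) ≈ 4.0000, f(20/3) ≈ 4.1633, f(22/3) ≈ 4.3205.
Sum = Δs · [f(4) + f(14/3) + f(16/3) + ...].
Sum ≈ 15.6194.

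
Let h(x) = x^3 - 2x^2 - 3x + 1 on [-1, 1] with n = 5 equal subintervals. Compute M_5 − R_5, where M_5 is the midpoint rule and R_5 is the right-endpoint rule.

0.96

M_5 = 0.72.
R_5 = -0.24.
M_5 − R_5 = 0.96.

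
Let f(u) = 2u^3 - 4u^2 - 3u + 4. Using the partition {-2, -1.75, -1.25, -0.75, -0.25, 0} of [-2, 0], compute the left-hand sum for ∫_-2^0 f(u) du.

Subinterval widths: 0.25, 0.5, 0.5, 0.5, 0.25.
Left endpoints: -2, -1.75, -1.25, -0.75, -0.25.
f(-2) = -22, f(-1.75) = -13.71875, f(-1.25) = -2.40625, f(-0.75) = 3.15625, f(-0.25) = 4.46875.
Sum = Σ Δu_i · f(u_i).
Sum = -10.8671875.

-10.8671875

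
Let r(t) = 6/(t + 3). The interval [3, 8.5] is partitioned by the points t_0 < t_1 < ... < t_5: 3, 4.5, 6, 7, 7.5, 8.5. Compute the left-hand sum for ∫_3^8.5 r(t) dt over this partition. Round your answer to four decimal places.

Subinterval widths: 1.5, 1.5, 1, 0.5, 1.
Left endpoints: 3, 4.5, 6, 7, 7.5.
r(3) = 1, r(4.5) = 0.8, r(6) = 2/3, r(7) = 0.6, r(7.5) = 4/7.
Sum = Σ Δt_i · r(t_i).
Sum ≈ 4.2381.

4.2381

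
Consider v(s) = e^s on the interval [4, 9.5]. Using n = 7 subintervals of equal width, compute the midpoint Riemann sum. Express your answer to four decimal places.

Δs = (9.5 − 4)/7 = 11/14.
Midpoints: 123/28, 145/28, 167/28, 6.75, 211/28, 233/28, 255/28.
v(123/28) ≈ 80.8711, v(145/28) ≈ 177.4292, v(167/28) ≈ 389.2749, v(6.75) ≈ 854.0588, v(211/28) ≈ 1873.7823, v(233/28) ≈ 4111.0287, v(255/28) ≈ 9019.4881.
Sum = Δs · [v(123/28) + v(145/28) + v(167/28) + ...].
Sum ≈ 12968.9474.

12968.9474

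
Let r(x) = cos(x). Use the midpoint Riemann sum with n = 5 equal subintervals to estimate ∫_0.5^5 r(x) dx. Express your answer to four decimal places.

Δx = (5 − 0.5)/5 = 0.9.
Midpoints: 0.95, 1.85, 2.75, 3.65, 4.55.
r(0.95) ≈ 0.5817, r(1.85) ≈ -0.2756, r(2.75) ≈ -0.9243, r(3.65) ≈ -0.8735, r(4.55) ≈ -0.1617.
Sum = Δx · [r(0.95) + r(1.85) + r(2.75) + r(3.65) + r(4.55)].
Sum ≈ -1.4881.

-1.4881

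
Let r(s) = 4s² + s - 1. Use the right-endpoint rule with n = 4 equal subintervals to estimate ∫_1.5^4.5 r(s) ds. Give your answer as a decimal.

Δs = (4.5 − 1.5)/4 = 0.75.
Right endpoints: 2.25, 3, 3.75, 4.5.
r(2.25) = 21.5, r(3) = 38, r(3.75) = 59, r(4.5) = 84.5.
Sum = Δs · [r(2.25) + r(3) + r(3.75) + r(4.5)].
Sum = 152.25.

152.25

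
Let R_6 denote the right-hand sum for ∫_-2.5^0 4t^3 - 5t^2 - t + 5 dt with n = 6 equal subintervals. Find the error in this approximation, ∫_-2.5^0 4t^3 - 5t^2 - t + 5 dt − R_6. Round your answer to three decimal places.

-17.564

Exact integral: ∫_-2.5^0 f(t) dt ≈ -49.47917.
R_6 ≈ -31.91551.
Error ≈ -49.47917 − (-31.91551) ≈ -17.564.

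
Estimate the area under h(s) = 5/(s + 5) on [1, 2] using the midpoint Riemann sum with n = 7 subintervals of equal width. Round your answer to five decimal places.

Δs = (2 − 1)/7 = 1/7.
Midpoints: 15/14, 17/14, 19/14, 1.5, 23/14, 25/14, 27/14.
h(15/14) = 14/17, h(17/14) = 70/87, h(19/14) = 70/89, h(1.5) = 10/13, h(23/14) = 70/93, h(25/14) = 14/19, h(27/14) = 70/97.
Sum = Δs · [h(15/14) + h(17/14) + h(19/14) + ...].
Sum ≈ 0.77072.

0.77072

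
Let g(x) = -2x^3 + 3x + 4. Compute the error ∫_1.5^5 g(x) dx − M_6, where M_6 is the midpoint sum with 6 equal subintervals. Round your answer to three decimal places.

-1.935

Exact integral: ∫_1.5^5 g(x) dx = -261.84375.
M_6 ≈ -259.90842.
Error ≈ -261.84375 − (-259.90842) ≈ -1.935.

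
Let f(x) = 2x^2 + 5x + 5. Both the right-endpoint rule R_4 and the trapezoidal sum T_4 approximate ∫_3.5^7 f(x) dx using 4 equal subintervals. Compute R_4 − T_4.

R_4 = 350.1640625.
T_4 = 310.3515625.
R_4 − T_4 = 39.8125.

39.8125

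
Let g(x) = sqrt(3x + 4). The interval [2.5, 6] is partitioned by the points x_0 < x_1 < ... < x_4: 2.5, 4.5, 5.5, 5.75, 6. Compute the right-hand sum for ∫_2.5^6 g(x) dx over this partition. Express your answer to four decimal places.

Subinterval widths: 2, 1, 0.25, 0.25.
Right endpoints: 4.5, 5.5, 5.75, 6.
g(4.5) ≈ 4.1833, g(5.5) ≈ 4.5277, g(5.75) ≈ 4.6098, g(6) ≈ 4.6904.
Sum = Σ Δx_i · g(x_i).
Sum ≈ 15.2193.

15.2193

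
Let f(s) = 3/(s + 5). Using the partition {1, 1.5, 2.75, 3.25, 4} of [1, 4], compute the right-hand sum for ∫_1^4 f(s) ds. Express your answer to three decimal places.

Subinterval widths: 0.5, 1.25, 0.5, 0.75.
Right endpoints: 1.5, 2.75, 3.25, 4.
f(1.5) = 6/13, f(2.75) = 12/31, f(3.25) = 4/11, f(4) = 1/3.
Sum = Σ Δs_i · f(s_i).
Sum ≈ 1.146.

1.146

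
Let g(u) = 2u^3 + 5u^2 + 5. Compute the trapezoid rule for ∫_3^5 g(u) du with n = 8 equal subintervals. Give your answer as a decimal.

445.9375

Δu = (5 − 3)/8 = 0.25.
g(3) = 104, g(3.25) = 126.46875, g(3.5) = 152, g(3.75) = 180.78125, g(4) = 213, g(4.25) = 248.84375, g(4.5) = 288.5, g(4.75) = 332.15625, g(5) = 380.
T_8 = (Δu/2)·[g(u_0) + 2g(u_1) + ... + 2g(u_{7}) + g(u_8)].
Sum = 445.9375.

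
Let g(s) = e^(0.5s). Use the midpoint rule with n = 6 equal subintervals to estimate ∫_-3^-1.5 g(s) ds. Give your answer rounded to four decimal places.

0.4981

Δs = (-1.5 − (-3))/6 = 0.25.
Midpoints: -2.875, -2.625, -2.375, -2.125, -1.875, -1.625.
g(-2.875) ≈ 0.2375, g(-2.625) ≈ 0.2691, g(-2.375) ≈ 0.3050, g(-2.125) ≈ 0.3456, g(-1.875) ≈ 0.3916, g(-1.625) ≈ 0.4437.
Sum = Δs · [g(-2.875) + g(-2.625) + g(-2.375) + ...].
Sum ≈ 0.4981.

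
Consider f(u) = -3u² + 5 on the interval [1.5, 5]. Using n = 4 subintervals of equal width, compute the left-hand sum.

Δu = (5 − 1.5)/4 = 0.875.
Left endpoints: 1.5, 2.375, 3.25, 4.125.
f(1.5) = -1.75, f(2.375) = -11.921875, f(3.25) = -26.6875, f(4.125) = -46.046875.
Sum = Δu · [f(1.5) + f(2.375) + f(3.25) + f(4.125)].
Sum = -75.60546875.

-75.60546875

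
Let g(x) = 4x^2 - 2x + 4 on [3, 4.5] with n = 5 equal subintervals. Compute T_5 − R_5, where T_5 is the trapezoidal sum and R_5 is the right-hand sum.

-6.3

T_5 = 80.34.
R_5 = 86.64.
T_5 − R_5 = -6.3.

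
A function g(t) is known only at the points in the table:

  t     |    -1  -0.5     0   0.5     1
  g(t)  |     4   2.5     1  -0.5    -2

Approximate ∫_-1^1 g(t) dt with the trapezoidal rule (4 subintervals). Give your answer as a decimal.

2

Δt = 0.5.
T_4 = (0.5/2)·[4 + 2·2.5 + 2·1 + 2·(-0.5) + (-2)] = 2.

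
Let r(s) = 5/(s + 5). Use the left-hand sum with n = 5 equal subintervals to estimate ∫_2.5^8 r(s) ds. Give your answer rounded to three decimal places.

2.911

Δs = (8 − 2.5)/5 = 1.1.
Left endpoints: 2.5, 3.6, 4.7, 5.8, 6.9.
r(2.5) = 2/3, r(3.6) = 25/43, r(4.7) = 50/97, r(5.8) = 25/54, r(6.9) = 50/119.
Sum = Δs · [r(2.5) + r(3.6) + r(4.7) + r(5.8) + r(6.9)].
Sum ≈ 2.911.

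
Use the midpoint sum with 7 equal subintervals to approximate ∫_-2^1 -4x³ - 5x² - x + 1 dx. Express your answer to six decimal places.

Δx = (1 − (-2))/7 = 3/7.
Midpoints: -25/14, -19/14, -13/14, -0.5, -1/14, 5/14, 11/14.
f(-25/14) = 13197/1372, f(-19/14) = 4317/1372, f(-13/14) = 1125/1372, f(-0.5) = 0.75, f(-1/14) = 1437/1372, f(5/14) = -243/1372, f(11/14) = -6603/1372.
Sum = Δx · [f(-25/14) + f(-19/14) + f(-13/14) + ...].
Sum ≈ 4.454082.

4.454082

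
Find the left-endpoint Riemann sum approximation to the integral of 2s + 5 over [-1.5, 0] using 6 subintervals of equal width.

4.875

Δs = (0 − (-1.5))/6 = 0.25.
Left endpoints: -1.5, -1.25, -1, -0.75, -0.5, -0.25.
f(-1.5) = 2, f(-1.25) = 2.5, f(-1) = 3, f(-0.75) = 3.5, f(-0.5) = 4, f(-0.25) = 4.5.
Sum = Δs · [f(-1.5) + f(-1.25) + f(-1) + ...].
Sum = 4.875.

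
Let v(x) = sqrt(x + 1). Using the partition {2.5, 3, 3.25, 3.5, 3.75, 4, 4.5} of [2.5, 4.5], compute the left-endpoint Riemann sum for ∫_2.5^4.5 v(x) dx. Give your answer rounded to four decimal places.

4.1440

Subinterval widths: 0.5, 0.25, 0.25, 0.25, 0.25, 0.5.
Left endpoints: 2.5, 3, 3.25, 3.5, 3.75, 4.
v(2.5) ≈ 1.8708, v(3) ≈ 2.0000, v(3.25) ≈ 2.0616, v(3.5) ≈ 2.1213, v(3.75) ≈ 2.1794, v(4) ≈ 2.2361.
Sum = Σ Δx_i · v(x_i).
Sum ≈ 4.1440.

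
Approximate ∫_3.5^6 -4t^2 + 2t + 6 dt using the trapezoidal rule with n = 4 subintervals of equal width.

Δt = (6 − 3.5)/4 = 0.625.
f(3.5) = -36, f(4.125) = -53.8125, f(4.75) = -74.75, f(5.375) = -98.8125, f(6) = -126.
T_4 = (Δt/2)·[f(t_0) + 2f(t_1) + 2f(t_2) + 2f(t_3) + f(t_4)].
Sum = -192.734375.

-192.734375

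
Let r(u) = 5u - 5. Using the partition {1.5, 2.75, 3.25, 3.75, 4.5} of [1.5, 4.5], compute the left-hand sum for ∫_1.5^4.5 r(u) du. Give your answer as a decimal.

Subinterval widths: 1.25, 0.5, 0.5, 0.75.
Left endpoints: 1.5, 2.75, 3.25, 3.75.
r(1.5) = 2.5, r(2.75) = 8.75, r(3.25) = 11.25, r(3.75) = 13.75.
Sum = Σ Δu_i · r(u_i).
Sum = 23.4375.

23.4375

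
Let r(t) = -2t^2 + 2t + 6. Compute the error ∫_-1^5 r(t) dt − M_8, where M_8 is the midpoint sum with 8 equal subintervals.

Exact integral: ∫_-1^5 r(t) dt = -24.
M_8 = -23.4375.
Error = -24 − (-23.4375) = -0.5625.

-0.5625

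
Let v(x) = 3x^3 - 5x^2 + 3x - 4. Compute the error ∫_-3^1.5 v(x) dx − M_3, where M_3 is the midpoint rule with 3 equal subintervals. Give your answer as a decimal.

-9.9140625

Exact integral: ∫_-3^1.5 v(x) dx = -135.703125.
M_3 = -125.7890625.
Error = -135.703125 − (-125.7890625) = -9.9140625.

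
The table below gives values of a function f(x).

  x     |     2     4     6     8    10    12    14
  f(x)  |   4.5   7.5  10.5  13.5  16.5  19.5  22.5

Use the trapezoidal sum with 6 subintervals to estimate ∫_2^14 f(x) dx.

162

Δx = 2.
T_6 = (2/2)·[4.5 + 2·7.5 + 2·10.5 + 2·13.5 + 2·16.5 + 2·19.5 + 22.5] = 162.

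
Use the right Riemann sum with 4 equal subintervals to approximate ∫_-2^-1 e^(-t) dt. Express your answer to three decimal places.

4.111

Δt = (-1 − (-2))/4 = 0.25.
Right endpoints: -1.75, -1.5, -1.25, -1.
f(-1.75) ≈ 5.755, f(-1.5) ≈ 4.482, f(-1.25) ≈ 3.490, f(-1) ≈ 2.718.
Sum = Δt · [f(-1.75) + f(-1.5) + f(-1.25) + f(-1)].
Sum ≈ 4.111.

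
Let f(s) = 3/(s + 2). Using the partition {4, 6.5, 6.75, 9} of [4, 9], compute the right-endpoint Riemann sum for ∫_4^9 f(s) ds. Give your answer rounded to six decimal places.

Subinterval widths: 2.5, 0.25, 2.25.
Right endpoints: 6.5, 6.75, 9.
f(6.5) = 6/17, f(6.75) = 12/35, f(9) = 3/11.
Sum = Σ Δs_i · f(s_i).
Sum ≈ 1.581704.

1.581704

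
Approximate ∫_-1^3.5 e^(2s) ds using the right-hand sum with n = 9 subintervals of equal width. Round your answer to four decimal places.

Δs = (3.5 − (-1))/9 = 0.5.
Right endpoints: -0.5, 0, 0.5, 1, 1.5, 2, 2.5, 3, 3.5.
f(-0.5) ≈ 0.3679, f(0) ≈ 1.0000, f(0.5) ≈ 2.7183, f(1) ≈ 7.3891, f(1.5) ≈ 20.0855, f(2) ≈ 54.5982, f(2.5) ≈ 148.4132, f(3) ≈ 403.4288, f(3.5) ≈ 1096.6332.
Sum = Δs · [f(-0.5) + f(0) + f(0.5) + ...].
Sum ≈ 867.3170.

867.3170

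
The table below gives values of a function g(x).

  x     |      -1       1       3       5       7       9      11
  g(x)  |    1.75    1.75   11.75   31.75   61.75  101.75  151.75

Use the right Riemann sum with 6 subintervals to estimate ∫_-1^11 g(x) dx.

721

Δx = 2.
Sum = 2·[1.75 + 11.75 + 31.75 + 61.75 + 101.75 + 151.75] = 721.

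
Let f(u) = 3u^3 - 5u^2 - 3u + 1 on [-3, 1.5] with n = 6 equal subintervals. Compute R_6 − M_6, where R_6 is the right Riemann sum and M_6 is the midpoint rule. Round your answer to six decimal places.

R_6 = -56.14453125.
M_6 ≈ -90.47460938.
R_6 − M_6 ≈ 34.330078.

34.330078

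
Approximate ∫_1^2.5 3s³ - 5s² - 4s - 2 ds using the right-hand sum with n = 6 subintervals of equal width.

Δs = (2.5 − 1)/6 = 0.25.
Right endpoints: 1.25, 1.5, 1.75, 2, 2.25, 2.5.
f(1.25) = -8.953125, f(1.5) = -9.125, f(1.75) = -8.234375, f(2) = -6, f(2.25) = -2.140625, f(2.5) = 3.625.
Sum = Δs · [f(1.25) + f(1.5) + f(1.75) + ...].
Sum = -7.70703125.

-7.70703125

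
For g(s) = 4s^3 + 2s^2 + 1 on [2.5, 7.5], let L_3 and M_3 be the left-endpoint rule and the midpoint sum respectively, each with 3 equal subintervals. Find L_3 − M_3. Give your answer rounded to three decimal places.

L_3 ≈ 2106.85185.
M_3 ≈ 3329.07407.
L_3 − M_3 ≈ -1222.222.

-1222.222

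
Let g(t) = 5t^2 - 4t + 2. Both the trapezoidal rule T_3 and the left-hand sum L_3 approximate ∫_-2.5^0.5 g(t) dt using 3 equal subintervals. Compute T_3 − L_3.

-21

T_3 = 46.75.
L_3 = 67.75.
T_3 − L_3 = -21.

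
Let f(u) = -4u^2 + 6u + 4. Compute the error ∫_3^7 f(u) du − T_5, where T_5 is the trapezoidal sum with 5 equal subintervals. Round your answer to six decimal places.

1.706667

Exact integral: ∫_3^7 f(u) du ≈ -285.33333333.
T_5 = -287.04.
Error ≈ -285.33333333 − (-287.04) ≈ 1.706667.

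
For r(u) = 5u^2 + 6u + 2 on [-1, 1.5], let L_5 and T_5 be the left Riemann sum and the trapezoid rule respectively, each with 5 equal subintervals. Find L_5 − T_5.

L_5 = 11.25.
T_5 = 16.5625.
L_5 − T_5 = -5.3125.

-5.3125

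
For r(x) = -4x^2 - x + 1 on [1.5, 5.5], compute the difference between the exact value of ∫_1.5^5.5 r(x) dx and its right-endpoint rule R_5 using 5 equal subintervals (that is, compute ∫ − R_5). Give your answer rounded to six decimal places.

48.106667

Exact integral: ∫_1.5^5.5 r(x) dx ≈ -227.33333333.
R_5 = -275.44.
Error ≈ -227.33333333 − (-275.44) ≈ 48.106667.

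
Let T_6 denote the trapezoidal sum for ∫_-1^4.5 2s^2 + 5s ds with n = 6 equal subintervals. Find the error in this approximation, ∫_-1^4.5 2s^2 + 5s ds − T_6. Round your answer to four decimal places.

Exact integral: ∫_-1^4.5 f(s) ds ≈ 109.541667.
T_6 ≈ 111.082176.
Error ≈ 109.541667 − 111.082176 ≈ -1.5405.

-1.5405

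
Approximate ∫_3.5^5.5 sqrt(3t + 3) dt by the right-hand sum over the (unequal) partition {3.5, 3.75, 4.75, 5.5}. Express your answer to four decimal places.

8.4090

Subinterval widths: 0.25, 1, 0.75.
Right endpoints: 3.75, 4.75, 5.5.
f(3.75) ≈ 3.7749, f(4.75) ≈ 4.1533, f(5.5) ≈ 4.4159.
Sum = Σ Δt_i · f(t_i).
Sum ≈ 8.4090.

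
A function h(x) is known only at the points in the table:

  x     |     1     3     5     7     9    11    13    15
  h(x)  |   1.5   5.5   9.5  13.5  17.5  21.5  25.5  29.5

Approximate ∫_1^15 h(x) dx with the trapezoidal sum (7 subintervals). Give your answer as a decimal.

217

Δx = 2.
T_7 = (2/2)·[1.5 + 2·5.5 + 2·9.5 + 2·13.5 + 2·17.5 + 2·21.5 + 2·25.5 + 29.5] = 217.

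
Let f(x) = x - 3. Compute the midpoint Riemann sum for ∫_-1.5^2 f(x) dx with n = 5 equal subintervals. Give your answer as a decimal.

Δx = (2 − (-1.5))/5 = 0.7.
Midpoints: -1.15, -0.45, 0.25, 0.95, 1.65.
f(-1.15) = -4.15, f(-0.45) = -3.45, f(0.25) = -2.75, f(0.95) = -2.05, f(1.65) = -1.35.
Sum = Δx · [f(-1.15) + f(-0.45) + f(0.25) + f(0.95) + f(1.65)].
Sum = -9.625.

-9.625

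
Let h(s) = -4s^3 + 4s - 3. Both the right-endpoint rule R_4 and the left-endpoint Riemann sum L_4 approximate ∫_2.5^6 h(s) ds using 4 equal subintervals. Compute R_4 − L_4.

-689.0625

R_4 = -1575.24609375.
L_4 = -886.18359375.
R_4 − L_4 = -689.0625.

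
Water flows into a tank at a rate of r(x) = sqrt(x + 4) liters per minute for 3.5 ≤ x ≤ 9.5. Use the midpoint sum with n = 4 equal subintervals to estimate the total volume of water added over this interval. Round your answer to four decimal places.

19.3794

Δx = (9.5 − 3.5)/4 = 1.5.
Midpoints: 4.25, 5.75, 7.25, 8.75.
r(4.25) ≈ 2.8723, r(5.75) ≈ 3.1225, r(7.25) ≈ 3.3541, r(8.75) ≈ 3.5707.
Sum = Δx · [r(4.25) + r(5.75) + r(7.25) + r(8.75)].
Sum ≈ 19.3794.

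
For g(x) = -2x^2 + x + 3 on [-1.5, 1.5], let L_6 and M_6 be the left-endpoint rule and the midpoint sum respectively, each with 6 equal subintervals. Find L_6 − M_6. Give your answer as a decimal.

L_6 = 3.5.
M_6 = 4.625.
L_6 − M_6 = -1.125.

-1.125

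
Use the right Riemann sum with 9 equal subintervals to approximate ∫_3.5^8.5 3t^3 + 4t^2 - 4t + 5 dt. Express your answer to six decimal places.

Δt = (8.5 − 3.5)/9 = 5/9.
Right endpoints: 73/18, 83/18, 31/6, 103/18, 113/18, 41/6, 133/18, 143/18, 8.5.
f(73/18) = 495097/1944, f(83/18) = 710987/1944, f(31/6) = 504.875, f(103/18) = 1312567/1944, f(113/18) = 1710257/1944, f(41/6) = 80761/72, f(133/18) = 2729437/1944, f(143/18) = 3362927/1944, f(8.5) = 2102.375.
Sum = Δt · [f(73/18) + f(83/18) + f(31/6) + ...].
Sum ≈ 5021.237140.

5021.237140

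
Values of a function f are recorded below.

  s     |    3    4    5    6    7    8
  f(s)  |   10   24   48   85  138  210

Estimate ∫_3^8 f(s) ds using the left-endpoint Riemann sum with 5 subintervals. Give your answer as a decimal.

Δs = 1.
Sum = 1·[10 + 24 + 48 + 85 + 138] = 305.

305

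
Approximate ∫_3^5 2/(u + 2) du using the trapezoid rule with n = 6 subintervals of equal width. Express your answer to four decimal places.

0.6733

Δu = (5 − 3)/6 = 1/3.
f(3) = 0.4, f(10/3) = 0.375, f(11/3) = 6/17, f(4) = 1/3, f(13/3) = 6/19, f(14/3) = 0.3, f(5) = 2/7.
T_6 = (Δu/2)·[f(u_0) + 2f(u_1) + ... + 2f(u_{5}) + f(u_6)].
Sum ≈ 0.6733.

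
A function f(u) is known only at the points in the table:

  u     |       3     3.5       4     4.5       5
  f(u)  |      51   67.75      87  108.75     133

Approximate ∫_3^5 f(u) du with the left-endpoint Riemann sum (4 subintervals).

Δu = 0.5.
Sum = 0.5·[51 + 67.75 + 87 + 108.75] = 157.25.

157.25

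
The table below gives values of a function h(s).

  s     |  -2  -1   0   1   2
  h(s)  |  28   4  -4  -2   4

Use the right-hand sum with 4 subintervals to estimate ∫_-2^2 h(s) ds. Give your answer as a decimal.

Δs = 1.
Sum = 1·[4 + (-4) + (-2) + 4] = 2.

2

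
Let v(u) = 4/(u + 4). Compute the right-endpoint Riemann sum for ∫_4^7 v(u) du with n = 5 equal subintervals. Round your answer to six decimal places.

Δu = (7 − 4)/5 = 0.6.
Right endpoints: 4.6, 5.2, 5.8, 6.4, 7.
v(4.6) = 20/43, v(5.2) = 10/23, v(5.8) = 20/49, v(6.4) = 5/13, v(7) = 4/11.
Sum = Δu · [v(4.6) + v(5.2) + v(5.8) + v(6.4) + v(7)].
Sum ≈ 1.233788.

1.233788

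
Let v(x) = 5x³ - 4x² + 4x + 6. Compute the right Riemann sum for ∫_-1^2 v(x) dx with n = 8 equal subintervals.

39.43359375

Δx = (2 − (-1))/8 = 0.375.
Right endpoints: -0.625, -0.25, 0.125, 0.5, 0.875, 1.25, 1.625, 2.
v(-0.625) = 367/512, v(-0.25) = 4.671875, v(0.125) = 3301/512, v(0.5) = 7.625, v(0.875) = 5011/512, v(1.25) = 14.515625, v(1.625) = 11977/512, v(2) = 38.
Sum = Δx · [v(-0.625) + v(-0.25) + v(0.125) + ...].
Sum = 39.43359375.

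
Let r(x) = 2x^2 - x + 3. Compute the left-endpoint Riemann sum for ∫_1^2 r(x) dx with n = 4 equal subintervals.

5.5625

Δx = (2 − 1)/4 = 0.25.
Left endpoints: 1, 1.25, 1.5, 1.75.
r(1) = 4, r(1.25) = 4.875, r(1.5) = 6, r(1.75) = 7.375.
Sum = Δx · [r(1) + r(1.25) + r(1.5) + r(1.75)].
Sum = 5.5625.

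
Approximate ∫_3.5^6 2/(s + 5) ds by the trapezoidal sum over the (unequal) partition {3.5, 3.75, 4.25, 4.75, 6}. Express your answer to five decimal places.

Subinterval widths: 0.25, 0.5, 0.5, 1.25.
f(3.5) = 4/17, f(3.75) = 8/35, f(4.25) = 8/37, f(4.75) = 8/39, f(6) = 2/11.
On each subinterval the trapezoid contributes (Δs_i/2)·[f(s_{i-1}) + f(s_i)].
Sum ≈ 0.51636.

0.51636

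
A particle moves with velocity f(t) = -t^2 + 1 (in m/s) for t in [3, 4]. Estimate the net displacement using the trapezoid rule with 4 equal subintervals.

Δt = (4 − 3)/4 = 0.25.
f(3) = -8, f(3.25) = -9.5625, f(3.5) = -11.25, f(3.75) = -13.0625, f(4) = -15.
T_4 = (Δt/2)·[f(t_0) + 2f(t_1) + 2f(t_2) + 2f(t_3) + f(t_4)].
Sum = -11.34375.

-11.34375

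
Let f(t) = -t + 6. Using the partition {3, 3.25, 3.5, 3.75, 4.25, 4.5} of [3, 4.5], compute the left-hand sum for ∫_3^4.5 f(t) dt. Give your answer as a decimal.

Subinterval widths: 0.25, 0.25, 0.25, 0.5, 0.25.
Left endpoints: 3, 3.25, 3.5, 3.75, 4.25.
f(3) = 3, f(3.25) = 2.75, f(3.5) = 2.5, f(3.75) = 2.25, f(4.25) = 1.75.
Sum = Σ Δt_i · f(t_i).
Sum = 3.625.

3.625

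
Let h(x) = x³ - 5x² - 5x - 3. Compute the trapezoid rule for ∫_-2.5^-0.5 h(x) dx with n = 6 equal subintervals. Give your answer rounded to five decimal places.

-26.93519

Δx = (-0.5 − (-2.5))/6 = 1/3.
h(-2.5) = -37.375, h(-13/6) = -5575/216, h(-11/6) = -3629/216, h(-1.5) = -10.125, h(-7/6) = -1201/216, h(-5/6) = -623/216, h(-0.5) = -1.875.
T_6 = (Δx/2)·[h(x_0) + 2h(x_1) + ... + 2h(x_{5}) + h(x_6)].
Sum ≈ -26.93519.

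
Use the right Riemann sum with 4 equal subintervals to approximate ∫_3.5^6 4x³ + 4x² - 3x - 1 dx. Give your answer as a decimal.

1592.32421875

Δx = (6 − 3.5)/4 = 0.625.
Right endpoints: 4.125, 4.75, 5.375, 6.
f(4.125) = 335.4453125, f(4.75) = 503.6875, f(5.375) = 719.5859375, f(6) = 989.
Sum = Δx · [f(4.125) + f(4.75) + f(5.375) + f(6)].
Sum = 1592.32421875.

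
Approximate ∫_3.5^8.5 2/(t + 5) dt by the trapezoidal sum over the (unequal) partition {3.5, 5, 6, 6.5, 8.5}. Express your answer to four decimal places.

Subinterval widths: 1.5, 1, 0.5, 2.
f(3.5) = 4/17, f(5) = 0.2, f(6) = 2/11, f(6.5) = 4/23, f(8.5) = 4/27.
On each subinterval the trapezoid contributes (Δt_i/2)·[f(t_{i-1}) + f(t_i)].
Sum ≈ 0.9284.

0.9284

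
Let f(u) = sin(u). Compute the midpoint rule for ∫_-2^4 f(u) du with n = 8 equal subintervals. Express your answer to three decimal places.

Δu = (4 − (-2))/8 = 0.75.
Midpoints: -1.625, -0.875, -0.125, 0.625, 1.375, 2.125, 2.875, 3.625.
f(-1.625) ≈ -0.999, f(-0.875) ≈ -0.768, f(-0.125) ≈ -0.125, f(0.625) ≈ 0.585, f(1.375) ≈ 0.981, f(2.125) ≈ 0.850, f(2.875) ≈ 0.263, f(3.625) ≈ -0.465.
Sum = Δu · [f(-1.625) + f(-0.875) + f(-0.125) + ...].
Sum ≈ 0.243.

0.243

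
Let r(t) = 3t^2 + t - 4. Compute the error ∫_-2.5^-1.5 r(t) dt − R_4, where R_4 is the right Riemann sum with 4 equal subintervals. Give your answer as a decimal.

Exact integral: ∫_-2.5^-1.5 r(t) dt = 6.25.
R_4 = 4.90625.
Error = 6.25 − 4.90625 = 1.34375.

1.34375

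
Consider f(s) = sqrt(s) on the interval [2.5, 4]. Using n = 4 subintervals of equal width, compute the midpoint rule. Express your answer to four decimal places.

Δs = (4 − 2.5)/4 = 0.375.
Midpoints: 2.6875, 3.0625, 3.4375, 3.8125.
f(2.6875) ≈ 1.6394, f(3.0625) ≈ 1.7500, f(3.4375) ≈ 1.8540, f(3.8125) ≈ 1.9526.
Sum = Δs · [f(2.6875) + f(3.0625) + f(3.4375) + f(3.8125)].
Sum ≈ 2.6985.

2.6985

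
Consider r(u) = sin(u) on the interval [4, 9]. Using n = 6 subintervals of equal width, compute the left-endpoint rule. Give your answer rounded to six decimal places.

-0.244640

Δu = (9 − 4)/6 = 5/6.
Left endpoints: 4, 29/6, 17/3, 6.5, 22/3, 49/6.
r(4) ≈ -0.756802, r(29/6) ≈ -0.992695, r(17/3) ≈ -0.578198, r(6.5) ≈ 0.215120, r(22/3) ≈ 0.867497, r(49/6) ≈ 0.951511.
Sum = Δu · [r(4) + r(29/6) + r(17/3) + ...].
Sum ≈ -0.244640.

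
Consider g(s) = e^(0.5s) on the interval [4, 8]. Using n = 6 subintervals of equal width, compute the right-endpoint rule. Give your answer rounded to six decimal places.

Δs = (8 − 4)/6 = 2/3.
Right endpoints: 14/3, 16/3, 6, 20/3, 22/3, 8.
g(14/3) ≈ 10.312259, g(16/3) ≈ 14.391916, g(6) ≈ 20.085537, g(20/3) ≈ 28.031625, g(22/3) ≈ 39.121284, g(8) ≈ 54.598150.
Sum = Δs · [g(14/3) + g(16/3) + g(6) + ...].
Sum ≈ 111.027180.

111.027180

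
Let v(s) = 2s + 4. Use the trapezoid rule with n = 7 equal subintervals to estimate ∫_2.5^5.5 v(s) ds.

Δs = (5.5 − 2.5)/7 = 3/7.
v(2.5) = 9, v(41/14) = 69/7, v(47/14) = 75/7, v(53/14) = 81/7, v(59/14) = 87/7, v(65/14) = 93/7, v(71/14) = 99/7, v(5.5) = 15.
T_7 = (Δs/2)·[v(s_0) + 2v(s_1) + ... + 2v(s_{6}) + v(s_7)].
Sum = 36.

36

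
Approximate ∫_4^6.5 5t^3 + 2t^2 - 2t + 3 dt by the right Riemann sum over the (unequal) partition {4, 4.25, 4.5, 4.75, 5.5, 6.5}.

2480.671875

Subinterval widths: 0.25, 0.25, 0.25, 0.75, 1.
Right endpoints: 4.25, 4.5, 4.75, 5.5, 6.5.
f(4.25) = 414.453125, f(4.5) = 490.125, f(4.75) = 574.484375, f(5.5) = 884.375, f(6.5) = 1447.625.
Sum = Σ Δt_i · f(t_i).
Sum = 2480.671875.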